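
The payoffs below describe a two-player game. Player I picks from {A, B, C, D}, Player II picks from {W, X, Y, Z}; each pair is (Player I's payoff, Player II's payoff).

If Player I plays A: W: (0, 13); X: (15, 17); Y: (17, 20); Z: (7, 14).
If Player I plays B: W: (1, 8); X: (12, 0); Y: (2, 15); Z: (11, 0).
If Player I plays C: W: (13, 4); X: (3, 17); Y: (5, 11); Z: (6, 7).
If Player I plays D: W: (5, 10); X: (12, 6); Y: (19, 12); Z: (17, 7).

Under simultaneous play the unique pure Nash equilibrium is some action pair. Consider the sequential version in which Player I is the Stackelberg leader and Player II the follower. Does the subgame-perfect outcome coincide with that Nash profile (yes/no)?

yes

Player II best-responds to each possible Player I move:
- A → Player II plays Y (best of 13, 17, 20, 14); Player I gets 17.
- B → Player II plays Y (best of 8, 0, 15, 0); Player I gets 2.
- C → Player II plays X (best of 4, 17, 11, 7); Player I gets 3.
- D → Player II plays Y (best of 10, 6, 12, 7); Player I gets 19.
Player I's induced payoffs are 17, 2, 3, 19, so Player I commits to D. Subgame-perfect outcome: (D, Y) with payoffs (19, 12).
For the simultaneous game, intersect best replies.
Player I's best replies: W→C; X→A; Y→D; Z→D.
Player II's best replies: A→Y; B→Y; C→X; D→Y.
Only (D, Y) has each player best-responding; Nash payoffs (19, 12).
Sequential outcome (D, Y) coincides with the Nash profile (D, Y).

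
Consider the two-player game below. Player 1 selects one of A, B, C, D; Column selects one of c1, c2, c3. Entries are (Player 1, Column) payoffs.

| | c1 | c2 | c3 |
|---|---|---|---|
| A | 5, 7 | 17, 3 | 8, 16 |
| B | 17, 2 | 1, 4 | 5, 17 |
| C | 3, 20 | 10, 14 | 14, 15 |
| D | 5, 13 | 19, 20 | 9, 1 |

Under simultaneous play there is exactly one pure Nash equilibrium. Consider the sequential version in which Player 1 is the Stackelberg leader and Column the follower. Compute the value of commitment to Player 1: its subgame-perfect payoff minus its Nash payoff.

0

Work backward from Column's decision.
- A → Column plays c3 (best of 7, 3, 16); Player 1 gets 8.
- B → Column plays c3 (best of 2, 4, 17); Player 1 gets 5.
- C → Column plays c1 (best of 20, 14, 15); Player 1 gets 3.
- D → Column plays c2 (best of 13, 20, 1); Player 1 gets 19.
Maximizing over 8, 5, 3, 19, Player 1 chooses D. Subgame-perfect outcome: (D, c2) with payoffs (19, 20).
Under simultaneous play:
Player 1's best replies: c1→B; c2→D; c3→C.
Column's best replies: A→c3; B→c3; C→c1; D→c2.
The unique mutual best reply is (D, c2), giving (19, 20).
Player 1's commitment gain: 19 − 19 = 0.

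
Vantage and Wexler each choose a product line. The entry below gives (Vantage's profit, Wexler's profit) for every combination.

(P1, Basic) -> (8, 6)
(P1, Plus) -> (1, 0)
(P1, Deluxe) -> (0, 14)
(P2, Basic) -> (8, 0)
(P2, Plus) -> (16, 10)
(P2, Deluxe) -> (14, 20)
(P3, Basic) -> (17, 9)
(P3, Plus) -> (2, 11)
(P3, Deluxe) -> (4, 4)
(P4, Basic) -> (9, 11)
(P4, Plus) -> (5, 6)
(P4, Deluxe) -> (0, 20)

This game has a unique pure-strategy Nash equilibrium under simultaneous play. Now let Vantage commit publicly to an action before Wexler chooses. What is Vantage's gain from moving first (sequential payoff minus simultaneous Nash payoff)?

0

Wexler best-responds to each possible Vantage move:
- P1: BR = Deluxe, leader payoff 0.
- P2: BR = Deluxe, leader payoff 14.
- P3: BR = Plus, leader payoff 2.
- P4: BR = Deluxe, leader payoff 0.
Vantage's induced payoffs are 0, 14, 2, 0, so Vantage commits to P2. Subgame-perfect outcome: (P2, Deluxe) with payoffs (14, 20).
Now find the simultaneous Nash equilibrium.
Vantage's best replies: Basic→P3; Plus→P2; Deluxe→P2.
Wexler's best replies: P1→Deluxe; P2→Deluxe; P3→Plus; P4→Deluxe.
The unique mutual best reply is (P2, Deluxe), giving (14, 20).
Vantage's commitment gain: 14 − 14 = 0.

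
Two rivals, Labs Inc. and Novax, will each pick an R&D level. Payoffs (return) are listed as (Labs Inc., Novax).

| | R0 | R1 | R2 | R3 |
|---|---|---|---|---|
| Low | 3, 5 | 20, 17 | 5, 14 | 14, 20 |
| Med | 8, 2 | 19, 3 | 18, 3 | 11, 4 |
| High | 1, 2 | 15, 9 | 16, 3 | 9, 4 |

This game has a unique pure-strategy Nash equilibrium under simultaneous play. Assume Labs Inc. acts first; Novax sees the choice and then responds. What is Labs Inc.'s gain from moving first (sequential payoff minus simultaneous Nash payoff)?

Novax best-responds to each possible Labs Inc. move:
- Low: Novax compares 5, 17, 14, 20 and picks R3; Labs Inc. would get 14.
- Med: Novax compares 2, 3, 3, 4 and picks R3; Labs Inc. would get 11.
- High: Novax compares 2, 9, 3, 4 and picks R1; Labs Inc. would get 15.
Maximizing over 14, 11, 15, Labs Inc. chooses High. Subgame-perfect outcome: (High, R1) with payoffs (15, 9).
Under simultaneous play:
Labs Inc.'s best replies: R0→Med; R1→Low; R2→Med; R3→Low.
Novax's best replies: Low→R3; Med→R3; High→R1.
The unique mutual best reply is (Low, R3), giving (14, 20).
Labs Inc.'s commitment gain: 15 − 14 = 1.

1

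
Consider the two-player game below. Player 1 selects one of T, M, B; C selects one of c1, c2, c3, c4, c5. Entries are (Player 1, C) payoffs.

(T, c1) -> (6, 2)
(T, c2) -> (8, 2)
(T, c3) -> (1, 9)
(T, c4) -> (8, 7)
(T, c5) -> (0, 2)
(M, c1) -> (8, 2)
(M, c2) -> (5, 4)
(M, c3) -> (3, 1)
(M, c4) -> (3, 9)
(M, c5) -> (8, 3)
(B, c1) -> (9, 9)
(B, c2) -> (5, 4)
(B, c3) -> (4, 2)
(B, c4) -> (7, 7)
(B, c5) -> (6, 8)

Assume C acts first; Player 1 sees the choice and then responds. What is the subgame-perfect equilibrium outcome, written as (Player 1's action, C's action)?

(B, c1)

Player 1 best-responds to each possible C move:
- c1: Player 1 compares 6, 8, 9 and picks B; C would get 9.
- c2: Player 1 compares 8, 5, 5 and picks T; C would get 2.
- c3: Player 1 compares 1, 3, 4 and picks B; C would get 2.
- c4: Player 1 compares 8, 3, 7 and picks T; C would get 7.
- c5: Player 1 compares 0, 8, 6 and picks M; C would get 3.
C's induced payoffs are 9, 2, 2, 7, 3, so C commits to c1. Subgame-perfect outcome: (B, c1) with payoffs (9, 9).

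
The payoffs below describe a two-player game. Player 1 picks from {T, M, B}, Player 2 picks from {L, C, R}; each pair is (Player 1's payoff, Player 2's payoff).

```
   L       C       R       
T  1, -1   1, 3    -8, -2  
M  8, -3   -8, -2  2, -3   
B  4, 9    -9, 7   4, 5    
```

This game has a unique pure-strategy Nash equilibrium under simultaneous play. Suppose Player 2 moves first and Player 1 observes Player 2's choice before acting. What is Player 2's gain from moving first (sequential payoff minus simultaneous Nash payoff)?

Solve by backward induction (Player 2 leads).
- L: Player 1 compares 1, 8, 4 and picks M; Player 2 would get -3.
- C: Player 1 compares 1, -8, -9 and picks T; Player 2 would get 3.
- R: Player 1 compares -8, 2, 4 and picks B; Player 2 would get 5.
Among -3, 3, 5, the best is 5 at R. Subgame-perfect outcome: (B, R) with payoffs (4, 5).
Under simultaneous play:
Player 1's best replies: L→M; C→T; R→B.
Player 2's best replies: T→C; M→C; B→L.
Only (T, C) has each player best-responding; Nash payoffs (1, 3).
Player 2's commitment gain: 5 − 3 = 2.

2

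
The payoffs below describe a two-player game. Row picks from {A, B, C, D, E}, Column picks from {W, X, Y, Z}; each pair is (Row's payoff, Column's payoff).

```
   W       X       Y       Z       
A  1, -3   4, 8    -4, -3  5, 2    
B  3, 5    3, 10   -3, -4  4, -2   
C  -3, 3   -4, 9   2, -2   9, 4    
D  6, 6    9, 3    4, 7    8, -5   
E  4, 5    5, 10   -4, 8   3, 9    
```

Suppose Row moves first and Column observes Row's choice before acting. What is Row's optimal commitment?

Work backward from Column's decision.
- A: Column compares -3, 8, -3, 2 and picks X; Row would get 4.
- B: Column compares 5, 10, -4, -2 and picks X; Row would get 3.
- C: Column compares 3, 9, -2, 4 and picks X; Row would get -4.
- D: Column compares 6, 3, 7, -5 and picks Y; Row would get 4.
- E: Column compares 5, 10, 8, 9 and picks X; Row would get 5.
Maximizing over 4, 3, -4, 4, 5, Row chooses E. Subgame-perfect outcome: (E, X) with payoffs (5, 10).

E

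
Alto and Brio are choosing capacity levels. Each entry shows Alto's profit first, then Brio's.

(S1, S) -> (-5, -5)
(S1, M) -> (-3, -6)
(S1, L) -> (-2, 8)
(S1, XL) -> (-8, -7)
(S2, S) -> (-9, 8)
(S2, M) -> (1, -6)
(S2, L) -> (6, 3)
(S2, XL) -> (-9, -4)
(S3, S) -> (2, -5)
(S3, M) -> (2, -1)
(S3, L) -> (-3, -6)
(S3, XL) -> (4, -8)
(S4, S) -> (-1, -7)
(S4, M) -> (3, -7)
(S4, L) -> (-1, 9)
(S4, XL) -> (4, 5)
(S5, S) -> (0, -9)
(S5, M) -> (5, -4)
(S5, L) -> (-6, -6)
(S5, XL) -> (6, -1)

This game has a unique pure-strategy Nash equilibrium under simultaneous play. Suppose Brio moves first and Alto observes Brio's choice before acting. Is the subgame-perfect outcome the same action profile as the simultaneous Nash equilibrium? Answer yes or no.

Alto best-responds to each possible Brio move:
- S → Alto plays S3 (best of -5, -9, 2, -1, 0); Brio gets -5.
- M → Alto plays S5 (best of -3, 1, 2, 3, 5); Brio gets -4.
- L → Alto plays S2 (best of -2, 6, -3, -1, -6); Brio gets 3.
- XL → Alto plays S5 (best of -8, -9, 4, 4, 6); Brio gets -1.
Maximizing over -5, -4, 3, -1, Brio chooses L. Subgame-perfect outcome: (S2, L) with payoffs (6, 3).
Now find the simultaneous Nash equilibrium.
Alto's best replies: S→S3; M→S5; L→S2; XL→S5.
Brio's best replies: S1→L; S2→S; S3→M; S4→L; S5→XL.
Only (S5, XL) has each player best-responding; Nash payoffs (6, -1).
Sequential outcome (S2, L) differs from the Nash profile (S5, XL).

no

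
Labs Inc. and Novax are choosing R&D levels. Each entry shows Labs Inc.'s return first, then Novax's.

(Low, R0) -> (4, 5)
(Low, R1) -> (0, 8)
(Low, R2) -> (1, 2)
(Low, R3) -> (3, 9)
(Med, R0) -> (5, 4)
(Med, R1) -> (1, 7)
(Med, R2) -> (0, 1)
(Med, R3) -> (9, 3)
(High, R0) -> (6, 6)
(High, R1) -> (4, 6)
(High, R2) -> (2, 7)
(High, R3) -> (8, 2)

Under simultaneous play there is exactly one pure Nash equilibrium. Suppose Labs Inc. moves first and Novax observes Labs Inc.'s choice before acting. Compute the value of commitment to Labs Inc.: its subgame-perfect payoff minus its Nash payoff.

1

Novax best-responds to each possible Labs Inc. move:
- Low → Novax plays R3 (best of 5, 8, 2, 9); Labs Inc. gets 3.
- Med → Novax plays R1 (best of 4, 7, 1, 3); Labs Inc. gets 1.
- High → Novax plays R2 (best of 6, 6, 7, 2); Labs Inc. gets 2.
Maximizing over 3, 1, 2, Labs Inc. chooses Low. Subgame-perfect outcome: (Low, R3) with payoffs (3, 9).
Now find the simultaneous Nash equilibrium.
Labs Inc.'s best replies: R0→High; R1→High; R2→High; R3→Med.
Novax's best replies: Low→R3; Med→R1; High→R2.
Only (High, R2) has each player best-responding; Nash payoffs (2, 7).
Labs Inc.'s commitment gain: 3 − 2 = 1.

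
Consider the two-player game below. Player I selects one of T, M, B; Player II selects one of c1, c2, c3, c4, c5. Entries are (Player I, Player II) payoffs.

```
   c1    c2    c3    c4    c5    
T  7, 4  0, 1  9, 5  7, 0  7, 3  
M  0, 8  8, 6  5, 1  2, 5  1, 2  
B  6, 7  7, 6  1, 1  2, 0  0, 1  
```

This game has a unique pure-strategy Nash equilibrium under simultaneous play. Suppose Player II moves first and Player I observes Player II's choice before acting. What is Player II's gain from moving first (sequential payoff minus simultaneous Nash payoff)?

Solve by backward induction (Player II leads).
- c1: Player I compares 7, 0, 6 and picks T; Player II would get 4.
- c2: Player I compares 0, 8, 7 and picks M; Player II would get 6.
- c3: Player I compares 9, 5, 1 and picks T; Player II would get 5.
- c4: Player I compares 7, 2, 2 and picks T; Player II would get 0.
- c5: Player I compares 7, 1, 0 and picks T; Player II would get 3.
Among 4, 6, 5, 0, 3, the best is 6 at c2. Subgame-perfect outcome: (M, c2) with payoffs (8, 6).
Under simultaneous play:
Player I's best replies: c1→T; c2→M; c3→T; c4→T; c5→T.
Player II's best replies: T→c3; M→c1; B→c1.
The unique mutual best reply is (T, c3), giving (9, 5).
Player II's commitment gain: 6 − 5 = 1.

1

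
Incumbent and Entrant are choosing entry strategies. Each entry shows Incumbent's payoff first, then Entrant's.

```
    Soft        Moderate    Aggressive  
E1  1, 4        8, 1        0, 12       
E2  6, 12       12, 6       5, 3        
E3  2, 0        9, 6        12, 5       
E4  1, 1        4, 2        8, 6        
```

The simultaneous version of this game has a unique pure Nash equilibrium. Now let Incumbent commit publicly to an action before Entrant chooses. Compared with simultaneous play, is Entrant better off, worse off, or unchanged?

worse off

Backward induction with Incumbent moving first.
- E1 → Entrant plays Aggressive (best of 4, 1, 12); Incumbent gets 0.
- E2 → Entrant plays Soft (best of 12, 6, 3); Incumbent gets 6.
- E3 → Entrant plays Moderate (best of 0, 6, 5); Incumbent gets 9.
- E4 → Entrant plays Aggressive (best of 1, 2, 6); Incumbent gets 8.
Among 0, 6, 9, 8, the best is 9 at E3. Subgame-perfect outcome: (E3, Moderate) with payoffs (9, 6).
Now find the simultaneous Nash equilibrium.
Incumbent's best replies: Soft→E2; Moderate→E2; Aggressive→E3.
Entrant's best replies: E1→Aggressive; E2→Soft; E3→Moderate; E4→Aggressive.
Only (E2, Soft) has each player best-responding; Nash payoffs (6, 12).
Entrant earns 6 sequentially versus 12 at the Nash outcome: worse off.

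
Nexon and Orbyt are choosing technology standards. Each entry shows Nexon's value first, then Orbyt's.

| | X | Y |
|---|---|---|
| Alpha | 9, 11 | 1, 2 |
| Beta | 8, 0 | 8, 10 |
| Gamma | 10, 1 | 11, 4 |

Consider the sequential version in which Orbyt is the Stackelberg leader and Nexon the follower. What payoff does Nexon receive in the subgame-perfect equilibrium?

11

Work backward from Nexon's decision.
- X: Nexon compares 9, 8, 10 and picks Gamma; Orbyt would get 1.
- Y: Nexon compares 1, 8, 11 and picks Gamma; Orbyt would get 4.
Orbyt's induced payoffs are 1, 4, so Orbyt commits to Y. Subgame-perfect outcome: (Gamma, Y) with payoffs (11, 4).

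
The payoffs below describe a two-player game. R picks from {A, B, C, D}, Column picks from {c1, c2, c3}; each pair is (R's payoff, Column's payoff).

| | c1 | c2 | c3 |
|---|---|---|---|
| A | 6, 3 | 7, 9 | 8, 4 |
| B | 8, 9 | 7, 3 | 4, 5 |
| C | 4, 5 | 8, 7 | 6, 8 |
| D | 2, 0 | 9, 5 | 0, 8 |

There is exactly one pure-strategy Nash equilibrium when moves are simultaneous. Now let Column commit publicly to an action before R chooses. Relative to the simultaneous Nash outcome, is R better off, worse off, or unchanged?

Solve by backward induction (Column leads).
- c1: R compares 6, 8, 4, 2 and picks B; Column would get 9.
- c2: R compares 7, 7, 8, 9 and picks D; Column would get 5.
- c3: R compares 8, 4, 6, 0 and picks A; Column would get 4.
Among 9, 5, 4, the best is 9 at c1. Subgame-perfect outcome: (B, c1) with payoffs (8, 9).
Now find the simultaneous Nash equilibrium.
R's best replies: c1→B; c2→D; c3→A.
Column's best replies: A→c2; B→c1; C→c3; D→c3.
Only (B, c1) has each player best-responding; Nash payoffs (8, 9).
R earns 8 sequentially versus 8 at the Nash outcome: unchanged.

unchanged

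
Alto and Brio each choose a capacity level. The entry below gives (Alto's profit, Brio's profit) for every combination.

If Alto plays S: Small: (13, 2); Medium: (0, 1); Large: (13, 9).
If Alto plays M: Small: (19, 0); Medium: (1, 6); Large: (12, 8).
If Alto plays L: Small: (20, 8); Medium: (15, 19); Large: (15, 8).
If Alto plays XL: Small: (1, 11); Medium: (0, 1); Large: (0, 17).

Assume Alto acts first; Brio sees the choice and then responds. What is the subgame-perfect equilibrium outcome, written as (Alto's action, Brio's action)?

(L, Medium)

Work backward from Brio's decision.
- S: BR = Large, leader payoff 13.
- M: BR = Large, leader payoff 12.
- L: BR = Medium, leader payoff 15.
- XL: BR = Large, leader payoff 0.
Maximizing over 13, 12, 15, 0, Alto chooses L. Subgame-perfect outcome: (L, Medium) with payoffs (15, 19).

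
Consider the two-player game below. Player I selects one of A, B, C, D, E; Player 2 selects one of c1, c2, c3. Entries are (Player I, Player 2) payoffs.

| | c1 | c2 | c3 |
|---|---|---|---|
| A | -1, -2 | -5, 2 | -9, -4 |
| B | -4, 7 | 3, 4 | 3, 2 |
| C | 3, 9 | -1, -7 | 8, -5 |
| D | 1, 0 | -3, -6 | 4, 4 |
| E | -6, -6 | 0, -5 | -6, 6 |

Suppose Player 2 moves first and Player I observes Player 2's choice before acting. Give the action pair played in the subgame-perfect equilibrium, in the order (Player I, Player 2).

Solve by backward induction (Player 2 leads).
- c1: Player I compares -1, -4, 3, 1, -6 and picks C; Player 2 would get 9.
- c2: Player I compares -5, 3, -1, -3, 0 and picks B; Player 2 would get 4.
- c3: Player I compares -9, 3, 8, 4, -6 and picks C; Player 2 would get -5.
Among 9, 4, -5, the best is 9 at c1. Subgame-perfect outcome: (C, c1) with payoffs (3, 9).

(C, c1)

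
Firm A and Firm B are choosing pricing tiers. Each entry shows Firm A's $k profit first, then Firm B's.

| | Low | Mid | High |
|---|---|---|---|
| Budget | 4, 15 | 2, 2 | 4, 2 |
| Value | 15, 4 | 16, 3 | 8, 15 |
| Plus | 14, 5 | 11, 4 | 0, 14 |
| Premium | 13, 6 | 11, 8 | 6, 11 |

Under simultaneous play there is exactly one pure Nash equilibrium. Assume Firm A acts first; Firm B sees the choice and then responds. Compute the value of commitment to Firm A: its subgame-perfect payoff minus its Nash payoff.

0

Backward induction with Firm A moving first.
- Budget → Firm B plays Low (best of 15, 2, 2); Firm A gets 4.
- Value → Firm B plays High (best of 4, 3, 15); Firm A gets 8.
- Plus → Firm B plays High (best of 5, 4, 14); Firm A gets 0.
- Premium → Firm B plays High (best of 6, 8, 11); Firm A gets 6.
Among 4, 8, 0, 6, the best is 8 at Value. Subgame-perfect outcome: (Value, High) with payoffs (8, 15).
Now find the simultaneous Nash equilibrium.
Firm A's best replies: Low→Value; Mid→Value; High→Value.
Firm B's best replies: Budget→Low; Value→High; Plus→High; Premium→High.
Only (Value, High) has each player best-responding; Nash payoffs (8, 15).
Firm A's commitment gain: 8 − 8 = 0.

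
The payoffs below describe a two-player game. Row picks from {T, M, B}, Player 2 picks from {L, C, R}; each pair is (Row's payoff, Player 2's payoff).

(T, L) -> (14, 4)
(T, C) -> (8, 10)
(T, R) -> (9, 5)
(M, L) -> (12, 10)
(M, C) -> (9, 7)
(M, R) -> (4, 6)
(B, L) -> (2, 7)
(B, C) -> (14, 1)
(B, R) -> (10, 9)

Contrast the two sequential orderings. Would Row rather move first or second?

first

If Row leads: Player 2's best replies are T→C, M→L, B→R; Row's induced payoffs 8, 12, 10; outcome (M, L), payoffs (12, 10).
If Player 2 leads: Row's best replies are L→T, C→B, R→B; Player 2's induced payoffs 4, 1, 9; outcome (B, R), payoffs (10, 9).
Row gets 12 moving first and 10 moving second, so Row prefers to move first.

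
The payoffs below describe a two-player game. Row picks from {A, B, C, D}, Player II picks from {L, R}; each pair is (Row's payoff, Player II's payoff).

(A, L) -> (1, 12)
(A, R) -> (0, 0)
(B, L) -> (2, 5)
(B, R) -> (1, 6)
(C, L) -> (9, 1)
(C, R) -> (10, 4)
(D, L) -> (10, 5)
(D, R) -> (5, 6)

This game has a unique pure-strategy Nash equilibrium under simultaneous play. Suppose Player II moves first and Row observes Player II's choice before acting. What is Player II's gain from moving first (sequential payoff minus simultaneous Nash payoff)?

1

Solve by backward induction (Player II leads).
- L → Row plays D (best of 1, 2, 9, 10); Player II gets 5.
- R → Row plays C (best of 0, 1, 10, 5); Player II gets 4.
Player II's induced payoffs are 5, 4, so Player II commits to L. Subgame-perfect outcome: (D, L) with payoffs (10, 5).
For the simultaneous game, intersect best replies.
Row's best replies: L→D; R→C.
Player II's best replies: A→L; B→R; C→R; D→R.
The unique mutual best reply is (C, R), giving (10, 4).
Player II's commitment gain: 5 − 4 = 1.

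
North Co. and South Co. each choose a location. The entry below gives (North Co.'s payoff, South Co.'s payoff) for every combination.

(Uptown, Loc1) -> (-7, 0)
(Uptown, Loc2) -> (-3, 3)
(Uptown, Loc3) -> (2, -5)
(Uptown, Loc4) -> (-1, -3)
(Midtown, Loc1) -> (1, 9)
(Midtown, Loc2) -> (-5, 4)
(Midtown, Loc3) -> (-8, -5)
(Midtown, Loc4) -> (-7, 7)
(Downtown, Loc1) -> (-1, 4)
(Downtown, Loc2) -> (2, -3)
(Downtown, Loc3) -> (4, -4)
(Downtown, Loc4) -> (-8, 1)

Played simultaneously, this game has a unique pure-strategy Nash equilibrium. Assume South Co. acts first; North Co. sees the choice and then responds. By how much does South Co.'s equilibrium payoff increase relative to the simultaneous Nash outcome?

0

North Co. best-responds to each possible South Co. move:
- Loc1: North Co. compares -7, 1, -1 and picks Midtown; South Co. would get 9.
- Loc2: North Co. compares -3, -5, 2 and picks Downtown; South Co. would get -3.
- Loc3: North Co. compares 2, -8, 4 and picks Downtown; South Co. would get -4.
- Loc4: North Co. compares -1, -7, -8 and picks Uptown; South Co. would get -3.
South Co.'s induced payoffs are 9, -3, -4, -3, so South Co. commits to Loc1. Subgame-perfect outcome: (Midtown, Loc1) with payoffs (1, 9).
Now find the simultaneous Nash equilibrium.
North Co.'s best replies: Loc1→Midtown; Loc2→Downtown; Loc3→Downtown; Loc4→Uptown.
South Co.'s best replies: Uptown→Loc2; Midtown→Loc1; Downtown→Loc1.
The unique mutual best reply is (Midtown, Loc1), giving (1, 9).
South Co.'s commitment gain: 9 − 9 = 0.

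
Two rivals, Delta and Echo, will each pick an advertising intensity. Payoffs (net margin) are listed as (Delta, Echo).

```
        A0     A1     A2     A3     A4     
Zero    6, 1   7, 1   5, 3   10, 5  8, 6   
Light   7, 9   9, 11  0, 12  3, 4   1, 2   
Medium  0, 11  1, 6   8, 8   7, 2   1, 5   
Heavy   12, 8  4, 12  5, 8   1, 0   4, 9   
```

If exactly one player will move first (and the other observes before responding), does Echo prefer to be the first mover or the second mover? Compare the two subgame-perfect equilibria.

first

If Delta leads: Echo's best replies are Zero→A4, Light→A2, Medium→A0, Heavy→A1; Delta's induced payoffs 8, 0, 0, 4; outcome (Zero, A4), payoffs (8, 6).
If Echo leads: Delta's best replies are A0→Heavy, A1→Light, A2→Medium, A3→Zero, A4→Zero; Echo's induced payoffs 8, 11, 8, 5, 6; outcome (Light, A1), payoffs (9, 11).
Echo gets 11 moving first and 6 moving second, so Echo prefers to move first.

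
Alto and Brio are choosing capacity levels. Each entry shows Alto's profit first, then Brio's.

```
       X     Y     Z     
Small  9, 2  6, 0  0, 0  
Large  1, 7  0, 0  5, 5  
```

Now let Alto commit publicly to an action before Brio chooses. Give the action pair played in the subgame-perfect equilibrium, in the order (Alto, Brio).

(Small, X)

Backward induction with Alto moving first.
- Small: BR = X, leader payoff 9.
- Large: BR = X, leader payoff 1.
Alto's induced payoffs are 9, 1, so Alto commits to Small. Subgame-perfect outcome: (Small, X) with payoffs (9, 2).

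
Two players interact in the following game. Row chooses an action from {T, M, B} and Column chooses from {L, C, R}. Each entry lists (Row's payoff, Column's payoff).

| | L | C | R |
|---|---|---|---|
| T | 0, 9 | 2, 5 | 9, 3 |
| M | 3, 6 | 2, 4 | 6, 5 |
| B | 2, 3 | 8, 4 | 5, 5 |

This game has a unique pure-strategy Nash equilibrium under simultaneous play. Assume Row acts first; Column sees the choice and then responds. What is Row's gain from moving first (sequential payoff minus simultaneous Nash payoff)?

Solve by backward induction (Row leads).
- T: Column compares 9, 5, 3 and picks L; Row would get 0.
- M: Column compares 6, 4, 5 and picks L; Row would get 3.
- B: Column compares 3, 4, 5 and picks R; Row would get 5.
Among 0, 3, 5, the best is 5 at B. Subgame-perfect outcome: (B, R) with payoffs (5, 5).
Now find the simultaneous Nash equilibrium.
Row's best replies: L→M; C→B; R→T.
Column's best replies: T→L; M→L; B→R.
Only (M, L) has each player best-responding; Nash payoffs (3, 6).
Row's commitment gain: 5 − 3 = 2.

2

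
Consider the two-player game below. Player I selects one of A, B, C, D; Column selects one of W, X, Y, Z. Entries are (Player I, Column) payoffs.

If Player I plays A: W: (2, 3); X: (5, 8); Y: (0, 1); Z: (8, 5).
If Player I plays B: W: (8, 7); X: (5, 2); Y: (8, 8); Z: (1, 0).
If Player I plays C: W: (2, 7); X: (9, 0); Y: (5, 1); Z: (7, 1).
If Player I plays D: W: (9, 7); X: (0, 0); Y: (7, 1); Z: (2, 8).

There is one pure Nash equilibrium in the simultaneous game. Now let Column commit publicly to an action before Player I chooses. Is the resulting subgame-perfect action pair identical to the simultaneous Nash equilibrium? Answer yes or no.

yes

Backward induction with Column moving first.
- W: Player I compares 2, 8, 2, 9 and picks D; Column would get 7.
- X: Player I compares 5, 5, 9, 0 and picks C; Column would get 0.
- Y: Player I compares 0, 8, 5, 7 and picks B; Column would get 8.
- Z: Player I compares 8, 1, 7, 2 and picks A; Column would get 5.
Column's induced payoffs are 7, 0, 8, 5, so Column commits to Y. Subgame-perfect outcome: (B, Y) with payoffs (8, 8).
Under simultaneous play:
Player I's best replies: W→D; X→C; Y→B; Z→A.
Column's best replies: A→X; B→Y; C→W; D→Z.
Only (B, Y) has each player best-responding; Nash payoffs (8, 8).
Sequential outcome (B, Y) coincides with the Nash profile (B, Y).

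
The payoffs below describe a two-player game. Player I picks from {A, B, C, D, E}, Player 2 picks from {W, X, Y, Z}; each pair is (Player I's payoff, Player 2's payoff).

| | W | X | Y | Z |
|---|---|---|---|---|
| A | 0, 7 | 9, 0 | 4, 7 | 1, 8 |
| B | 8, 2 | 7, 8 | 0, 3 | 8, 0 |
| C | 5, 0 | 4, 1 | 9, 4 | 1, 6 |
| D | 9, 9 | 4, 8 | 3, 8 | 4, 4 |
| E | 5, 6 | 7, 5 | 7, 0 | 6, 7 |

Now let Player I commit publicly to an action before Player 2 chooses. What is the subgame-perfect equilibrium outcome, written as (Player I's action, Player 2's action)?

(D, W)

Backward induction with Player I moving first.
- A: BR = Z, leader payoff 1.
- B: BR = X, leader payoff 7.
- C: BR = Z, leader payoff 1.
- D: BR = W, leader payoff 9.
- E: BR = Z, leader payoff 6.
Maximizing over 1, 7, 1, 9, 6, Player I chooses D. Subgame-perfect outcome: (D, W) with payoffs (9, 9).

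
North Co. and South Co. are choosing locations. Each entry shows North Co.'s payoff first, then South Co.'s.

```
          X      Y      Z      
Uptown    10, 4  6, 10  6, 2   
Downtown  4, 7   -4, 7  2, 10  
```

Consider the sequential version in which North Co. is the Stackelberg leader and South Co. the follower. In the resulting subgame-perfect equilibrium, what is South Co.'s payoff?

10

South Co. best-responds to each possible North Co. move:
- Uptown → South Co. plays Y (best of 4, 10, 2); North Co. gets 6.
- Downtown → South Co. plays Z (best of 7, 7, 10); North Co. gets 2.
Maximizing over 6, 2, North Co. chooses Uptown. Subgame-perfect outcome: (Uptown, Y) with payoffs (6, 10).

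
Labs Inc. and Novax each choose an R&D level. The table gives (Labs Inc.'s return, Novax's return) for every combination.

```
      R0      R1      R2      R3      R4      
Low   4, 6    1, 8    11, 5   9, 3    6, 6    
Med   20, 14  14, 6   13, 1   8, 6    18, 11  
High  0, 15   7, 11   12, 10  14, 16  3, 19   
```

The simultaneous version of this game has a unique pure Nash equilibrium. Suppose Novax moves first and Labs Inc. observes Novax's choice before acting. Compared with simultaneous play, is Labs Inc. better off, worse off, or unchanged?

worse off

Work backward from Labs Inc.'s decision.
- R0 → Labs Inc. plays Med (best of 4, 20, 0); Novax gets 14.
- R1 → Labs Inc. plays Med (best of 1, 14, 7); Novax gets 6.
- R2 → Labs Inc. plays Med (best of 11, 13, 12); Novax gets 1.
- R3 → Labs Inc. plays High (best of 9, 8, 14); Novax gets 16.
- R4 → Labs Inc. plays Med (best of 6, 18, 3); Novax gets 11.
Maximizing over 14, 6, 1, 16, 11, Novax chooses R3. Subgame-perfect outcome: (High, R3) with payoffs (14, 16).
Under simultaneous play:
Labs Inc.'s best replies: R0→Med; R1→Med; R2→Med; R3→High; R4→Med.
Novax's best replies: Low→R1; Med→R0; High→R4.
The unique mutual best reply is (Med, R0), giving (20, 14).
Labs Inc. earns 14 sequentially versus 20 at the Nash outcome: worse off.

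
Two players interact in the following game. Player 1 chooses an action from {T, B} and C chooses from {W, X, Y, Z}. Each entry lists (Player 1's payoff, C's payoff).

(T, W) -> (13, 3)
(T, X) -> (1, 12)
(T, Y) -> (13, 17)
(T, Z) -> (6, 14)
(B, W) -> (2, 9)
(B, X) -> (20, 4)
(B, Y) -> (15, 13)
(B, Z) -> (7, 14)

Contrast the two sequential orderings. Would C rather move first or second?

If Player 1 leads: C's best replies are T→Y, B→Z; Player 1's induced payoffs 13, 7; outcome (T, Y), payoffs (13, 17).
If C leads: Player 1's best replies are W→T, X→B, Y→B, Z→B; C's induced payoffs 3, 4, 13, 14; outcome (B, Z), payoffs (7, 14).
C gets 14 moving first and 17 moving second, so C prefers to move second.

second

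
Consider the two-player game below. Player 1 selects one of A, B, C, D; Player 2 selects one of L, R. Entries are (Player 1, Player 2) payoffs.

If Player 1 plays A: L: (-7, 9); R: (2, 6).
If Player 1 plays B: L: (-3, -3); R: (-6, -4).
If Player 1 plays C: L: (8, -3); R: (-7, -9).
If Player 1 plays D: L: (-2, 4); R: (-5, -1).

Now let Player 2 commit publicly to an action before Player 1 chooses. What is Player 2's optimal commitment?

R

Solve by backward induction (Player 2 leads).
- L → Player 1 plays C (best of -7, -3, 8, -2); Player 2 gets -3.
- R → Player 1 plays A (best of 2, -6, -7, -5); Player 2 gets 6.
Player 2's induced payoffs are -3, 6, so Player 2 commits to R. Subgame-perfect outcome: (A, R) with payoffs (2, 6).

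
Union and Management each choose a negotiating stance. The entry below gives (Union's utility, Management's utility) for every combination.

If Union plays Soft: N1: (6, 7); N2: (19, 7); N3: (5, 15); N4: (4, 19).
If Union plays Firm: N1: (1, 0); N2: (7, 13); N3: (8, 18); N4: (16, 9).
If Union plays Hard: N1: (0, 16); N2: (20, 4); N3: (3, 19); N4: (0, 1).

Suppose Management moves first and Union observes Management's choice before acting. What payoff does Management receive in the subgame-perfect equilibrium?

18

Work backward from Union's decision.
- N1: BR = Soft, leader payoff 7.
- N2: BR = Hard, leader payoff 4.
- N3: BR = Firm, leader payoff 18.
- N4: BR = Firm, leader payoff 9.
Management's induced payoffs are 7, 4, 18, 9, so Management commits to N3. Subgame-perfect outcome: (Firm, N3) with payoffs (8, 18).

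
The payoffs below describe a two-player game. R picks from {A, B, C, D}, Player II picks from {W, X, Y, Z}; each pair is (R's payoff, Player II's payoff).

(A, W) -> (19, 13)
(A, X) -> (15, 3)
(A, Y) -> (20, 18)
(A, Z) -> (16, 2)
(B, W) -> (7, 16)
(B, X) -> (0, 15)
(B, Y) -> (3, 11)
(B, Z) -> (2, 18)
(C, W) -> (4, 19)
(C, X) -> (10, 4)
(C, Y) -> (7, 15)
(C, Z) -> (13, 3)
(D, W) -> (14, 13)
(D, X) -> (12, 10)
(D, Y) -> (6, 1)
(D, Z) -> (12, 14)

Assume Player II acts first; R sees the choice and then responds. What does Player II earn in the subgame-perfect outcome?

18

R best-responds to each possible Player II move:
- W: R compares 19, 7, 4, 14 and picks A; Player II would get 13.
- X: R compares 15, 0, 10, 12 and picks A; Player II would get 3.
- Y: R compares 20, 3, 7, 6 and picks A; Player II would get 18.
- Z: R compares 16, 2, 13, 12 and picks A; Player II would get 2.
Player II's induced payoffs are 13, 3, 18, 2, so Player II commits to Y. Subgame-perfect outcome: (A, Y) with payoffs (20, 18).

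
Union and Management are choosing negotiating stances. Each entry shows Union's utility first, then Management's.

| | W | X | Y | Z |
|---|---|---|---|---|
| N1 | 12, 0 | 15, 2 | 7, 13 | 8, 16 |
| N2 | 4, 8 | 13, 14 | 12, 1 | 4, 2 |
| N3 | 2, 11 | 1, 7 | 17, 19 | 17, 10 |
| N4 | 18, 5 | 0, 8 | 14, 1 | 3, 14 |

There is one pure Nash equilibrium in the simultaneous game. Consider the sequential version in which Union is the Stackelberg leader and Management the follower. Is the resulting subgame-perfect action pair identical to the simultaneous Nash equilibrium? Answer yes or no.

Solve by backward induction (Union leads).
- N1: BR = Z, leader payoff 8.
- N2: BR = X, leader payoff 13.
- N3: BR = Y, leader payoff 17.
- N4: BR = Z, leader payoff 3.
Maximizing over 8, 13, 17, 3, Union chooses N3. Subgame-perfect outcome: (N3, Y) with payoffs (17, 19).
Now find the simultaneous Nash equilibrium.
Union's best replies: W→N4; X→N1; Y→N3; Z→N3.
Management's best replies: N1→Z; N2→X; N3→Y; N4→Z.
The unique mutual best reply is (N3, Y), giving (17, 19).
Sequential outcome (N3, Y) coincides with the Nash profile (N3, Y).

yes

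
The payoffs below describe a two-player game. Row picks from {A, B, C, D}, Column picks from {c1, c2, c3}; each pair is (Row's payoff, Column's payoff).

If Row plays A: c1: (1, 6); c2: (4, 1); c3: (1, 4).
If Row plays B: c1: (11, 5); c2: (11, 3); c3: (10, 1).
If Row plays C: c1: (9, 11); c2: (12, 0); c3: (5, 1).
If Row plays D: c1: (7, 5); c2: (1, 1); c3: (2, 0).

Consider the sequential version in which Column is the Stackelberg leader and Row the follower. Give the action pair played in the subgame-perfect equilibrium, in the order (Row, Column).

(B, c1)

Backward induction with Column moving first.
- c1 → Row plays B (best of 1, 11, 9, 7); Column gets 5.
- c2 → Row plays C (best of 4, 11, 12, 1); Column gets 0.
- c3 → Row plays B (best of 1, 10, 5, 2); Column gets 1.
Column's induced payoffs are 5, 0, 1, so Column commits to c1. Subgame-perfect outcome: (B, c1) with payoffs (11, 5).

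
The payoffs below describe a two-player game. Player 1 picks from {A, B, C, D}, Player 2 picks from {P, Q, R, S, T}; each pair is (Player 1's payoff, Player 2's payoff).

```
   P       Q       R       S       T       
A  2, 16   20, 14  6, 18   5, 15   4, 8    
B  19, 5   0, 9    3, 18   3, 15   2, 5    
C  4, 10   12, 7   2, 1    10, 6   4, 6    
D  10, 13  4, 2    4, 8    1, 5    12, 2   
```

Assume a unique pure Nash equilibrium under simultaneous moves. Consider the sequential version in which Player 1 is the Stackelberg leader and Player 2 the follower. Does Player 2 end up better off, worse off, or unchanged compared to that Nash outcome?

worse off

Player 2 best-responds to each possible Player 1 move:
- A: BR = R, leader payoff 6.
- B: BR = R, leader payoff 3.
- C: BR = P, leader payoff 4.
- D: BR = P, leader payoff 10.
Maximizing over 6, 3, 4, 10, Player 1 chooses D. Subgame-perfect outcome: (D, P) with payoffs (10, 13).
Under simultaneous play:
Player 1's best replies: P→B; Q→A; R→A; S→C; T→D.
Player 2's best replies: A→R; B→R; C→P; D→P.
Only (A, R) has each player best-responding; Nash payoffs (6, 18).
Player 2 earns 13 sequentially versus 18 at the Nash outcome: worse off.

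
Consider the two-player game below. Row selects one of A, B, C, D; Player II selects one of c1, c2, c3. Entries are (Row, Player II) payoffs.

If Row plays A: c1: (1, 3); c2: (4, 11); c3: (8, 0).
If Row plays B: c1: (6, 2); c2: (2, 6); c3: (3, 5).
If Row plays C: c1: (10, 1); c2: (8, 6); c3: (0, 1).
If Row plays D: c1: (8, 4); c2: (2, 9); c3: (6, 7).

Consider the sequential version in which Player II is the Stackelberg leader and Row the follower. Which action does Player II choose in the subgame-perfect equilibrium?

c2

Row best-responds to each possible Player II move:
- c1 → Row plays C (best of 1, 6, 10, 8); Player II gets 1.
- c2 → Row plays C (best of 4, 2, 8, 2); Player II gets 6.
- c3 → Row plays A (best of 8, 3, 0, 6); Player II gets 0.
Maximizing over 1, 6, 0, Player II chooses c2. Subgame-perfect outcome: (C, c2) with payoffs (8, 6).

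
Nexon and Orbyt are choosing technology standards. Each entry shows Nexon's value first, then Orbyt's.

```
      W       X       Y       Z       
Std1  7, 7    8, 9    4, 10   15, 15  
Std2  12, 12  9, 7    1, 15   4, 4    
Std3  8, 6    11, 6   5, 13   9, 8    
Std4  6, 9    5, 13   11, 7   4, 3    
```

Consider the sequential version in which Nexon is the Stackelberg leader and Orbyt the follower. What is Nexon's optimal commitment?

Orbyt best-responds to each possible Nexon move:
- Std1: Orbyt compares 7, 9, 10, 15 and picks Z; Nexon would get 15.
- Std2: Orbyt compares 12, 7, 15, 4 and picks Y; Nexon would get 1.
- Std3: Orbyt compares 6, 6, 13, 8 and picks Y; Nexon would get 5.
- Std4: Orbyt compares 9, 13, 7, 3 and picks X; Nexon would get 5.
Among 15, 1, 5, 5, the best is 15 at Std1. Subgame-perfect outcome: (Std1, Z) with payoffs (15, 15).

Std1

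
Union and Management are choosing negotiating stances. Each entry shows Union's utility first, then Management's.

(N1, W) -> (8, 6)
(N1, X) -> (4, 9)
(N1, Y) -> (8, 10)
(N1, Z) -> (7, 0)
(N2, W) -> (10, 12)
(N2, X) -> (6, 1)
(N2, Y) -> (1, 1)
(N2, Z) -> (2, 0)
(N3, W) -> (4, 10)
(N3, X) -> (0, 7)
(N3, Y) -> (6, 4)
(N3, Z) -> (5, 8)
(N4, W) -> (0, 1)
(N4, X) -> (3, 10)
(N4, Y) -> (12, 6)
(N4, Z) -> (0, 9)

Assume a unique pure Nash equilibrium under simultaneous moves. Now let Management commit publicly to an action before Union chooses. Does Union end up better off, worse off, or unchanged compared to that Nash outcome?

unchanged

Solve by backward induction (Management leads).
- W → Union plays N2 (best of 8, 10, 4, 0); Management gets 12.
- X → Union plays N2 (best of 4, 6, 0, 3); Management gets 1.
- Y → Union plays N4 (best of 8, 1, 6, 12); Management gets 6.
- Z → Union plays N1 (best of 7, 2, 5, 0); Management gets 0.
Maximizing over 12, 1, 6, 0, Management chooses W. Subgame-perfect outcome: (N2, W) with payoffs (10, 12).
For the simultaneous game, intersect best replies.
Union's best replies: W→N2; X→N2; Y→N4; Z→N1.
Management's best replies: N1→Y; N2→W; N3→W; N4→X.
The unique mutual best reply is (N2, W), giving (10, 12).
Union earns 10 sequentially versus 10 at the Nash outcome: unchanged.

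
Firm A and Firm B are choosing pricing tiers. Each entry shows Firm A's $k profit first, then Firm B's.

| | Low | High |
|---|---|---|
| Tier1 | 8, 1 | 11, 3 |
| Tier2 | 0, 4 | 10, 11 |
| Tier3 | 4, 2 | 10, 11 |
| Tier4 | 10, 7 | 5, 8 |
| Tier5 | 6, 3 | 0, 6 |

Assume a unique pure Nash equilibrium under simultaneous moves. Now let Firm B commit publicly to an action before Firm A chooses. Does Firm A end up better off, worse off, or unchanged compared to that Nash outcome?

Work backward from Firm A's decision.
- Low: Firm A compares 8, 0, 4, 10, 6 and picks Tier4; Firm B would get 7.
- High: Firm A compares 11, 10, 10, 5, 0 and picks Tier1; Firm B would get 3.
Among 7, 3, the best is 7 at Low. Subgame-perfect outcome: (Tier4, Low) with payoffs (10, 7).
Under simultaneous play:
Firm A's best replies: Low→Tier4; High→Tier1.
Firm B's best replies: Tier1→High; Tier2→High; Tier3→High; Tier4→High; Tier5→High.
The unique mutual best reply is (Tier1, High), giving (11, 3).
Firm A earns 10 sequentially versus 11 at the Nash outcome: worse off.

worse off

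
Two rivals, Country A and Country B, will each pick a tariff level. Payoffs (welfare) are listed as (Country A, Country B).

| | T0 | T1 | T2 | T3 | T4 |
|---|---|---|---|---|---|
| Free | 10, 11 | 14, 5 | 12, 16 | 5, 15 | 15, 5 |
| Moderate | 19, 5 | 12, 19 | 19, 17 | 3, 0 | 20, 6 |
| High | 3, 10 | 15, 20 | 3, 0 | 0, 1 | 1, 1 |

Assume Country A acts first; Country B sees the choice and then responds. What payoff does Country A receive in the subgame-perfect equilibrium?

Solve by backward induction (Country A leads).
- Free → Country B plays T2 (best of 11, 5, 16, 15, 5); Country A gets 12.
- Moderate → Country B plays T1 (best of 5, 19, 17, 0, 6); Country A gets 12.
- High → Country B plays T1 (best of 10, 20, 0, 1, 1); Country A gets 15.
Country A's induced payoffs are 12, 12, 15, so Country A commits to High. Subgame-perfect outcome: (High, T1) with payoffs (15, 20).

15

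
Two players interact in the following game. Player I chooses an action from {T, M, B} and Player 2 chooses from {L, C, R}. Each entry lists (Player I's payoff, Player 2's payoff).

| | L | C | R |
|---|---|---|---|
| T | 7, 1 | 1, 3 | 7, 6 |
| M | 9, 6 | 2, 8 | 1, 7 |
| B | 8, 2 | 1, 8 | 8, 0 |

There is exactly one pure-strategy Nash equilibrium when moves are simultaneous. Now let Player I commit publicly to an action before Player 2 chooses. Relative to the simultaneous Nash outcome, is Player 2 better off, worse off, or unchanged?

worse off

Solve by backward induction (Player I leads).
- T: Player 2 compares 1, 3, 6 and picks R; Player I would get 7.
- M: Player 2 compares 6, 8, 7 and picks C; Player I would get 2.
- B: Player 2 compares 2, 8, 0 and picks C; Player I would get 1.
Player I's induced payoffs are 7, 2, 1, so Player I commits to T. Subgame-perfect outcome: (T, R) with payoffs (7, 6).
Under simultaneous play:
Player I's best replies: L→M; C→M; R→B.
Player 2's best replies: T→R; M→C; B→C.
Only (M, C) has each player best-responding; Nash payoffs (2, 8).
Player 2 earns 6 sequentially versus 8 at the Nash outcome: worse off.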